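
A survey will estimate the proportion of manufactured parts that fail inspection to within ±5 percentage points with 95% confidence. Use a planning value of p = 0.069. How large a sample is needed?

For a proportion with margin E = 0.05 at 95% confidence, z = 1.960.
n = p̂(1−p̂)(z/E)² = 0.069 × 0.931 × (1.960/0.05)² = 98.71
Round up: n = 99.

99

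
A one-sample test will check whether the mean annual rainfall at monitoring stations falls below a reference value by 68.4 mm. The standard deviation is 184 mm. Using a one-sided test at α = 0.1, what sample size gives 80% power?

33

For a one-sample z-test, n = ((z_α + z_β)·σ/δ)².
z_α = 1.282 (one-sided α = 0.1); z_β = 0.842 (power 80% → β = 0.2).
n = (2.124 × 184 / 68.4)² = 32.65
Round up: n = 33.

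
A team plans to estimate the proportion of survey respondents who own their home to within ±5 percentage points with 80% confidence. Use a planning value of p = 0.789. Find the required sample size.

For a proportion with margin E = 0.05 at 80% confidence, z = 1.282.
n = p̂(1−p̂)(z/E)² = 0.789 × 0.211 × (1.282/0.05)² = 109.44
Round up: n = 110.

n = 110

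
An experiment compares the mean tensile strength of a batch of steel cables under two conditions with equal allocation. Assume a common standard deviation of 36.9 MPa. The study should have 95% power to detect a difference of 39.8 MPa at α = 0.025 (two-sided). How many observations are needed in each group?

26 per group

For two equal groups, n per group = 2·((z_{α/2} + z_β)·σ/δ)².
z_{α/2} = 2.241; z_β = 1.645 (power 95%).
n = 2 × (3.886 × 36.9 / 39.8)² = 2 × 12.98 = 25.96
Round up: n = 26 per group.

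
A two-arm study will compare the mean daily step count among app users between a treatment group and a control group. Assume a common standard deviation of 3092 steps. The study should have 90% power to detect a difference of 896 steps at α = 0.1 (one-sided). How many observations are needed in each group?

157 per group

For two equal groups, n per group = 2·((z_α + z_β)·σ/δ)².
z_α = 1.282; z_β = 1.282 (power 90%).
n = 2 × (2.564 × 3092 / 896)² = 2 × 78.29 = 156.58
Round up: n = 157 per group.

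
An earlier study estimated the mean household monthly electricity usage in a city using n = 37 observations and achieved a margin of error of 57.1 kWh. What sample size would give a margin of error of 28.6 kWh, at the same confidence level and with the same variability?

148

Margin of error scales as 1/√n, so n₂ = n₁·(E₁/E₂)².
n₂ = 37 × (57.1/28.6)² = 37 × 3.986 = 147.48
Round up: n₂ = 148.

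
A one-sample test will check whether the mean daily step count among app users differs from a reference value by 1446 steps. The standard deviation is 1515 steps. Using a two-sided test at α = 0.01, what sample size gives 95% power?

n = 20

For a one-sample z-test, n = ((z_{α/2} + z_β)·σ/δ)².
z_{α/2} = 2.576 (two-sided α = 0.01); z_β = 1.645 (power 95% → β = 0.05).
n = (4.221 × 1515 / 1446)² = 19.56
Round up: n = 20.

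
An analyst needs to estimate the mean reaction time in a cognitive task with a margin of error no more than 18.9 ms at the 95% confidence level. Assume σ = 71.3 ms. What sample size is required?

55

For a mean, the margin of error is E = z·σ/√n, so n = (zσ/E)².
At 95% confidence, z = 1.960.
n = (1.960 × 71.3 / 18.9)² = 54.67
Round up: n = 55.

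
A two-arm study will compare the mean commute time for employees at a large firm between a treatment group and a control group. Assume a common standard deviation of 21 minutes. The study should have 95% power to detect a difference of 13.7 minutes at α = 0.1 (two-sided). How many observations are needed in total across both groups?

For two equal groups, n per group = 2·((z_{α/2} + z_β)·σ/δ)².
z_{α/2} = 1.645; z_β = 1.645 (power 95%).
n = 2 × (3.290 × 21 / 13.7)² = 2 × 25.43 = 50.86
Round up: n = 51 per group.
Total across both groups: 2 × 51 = 102.

102 total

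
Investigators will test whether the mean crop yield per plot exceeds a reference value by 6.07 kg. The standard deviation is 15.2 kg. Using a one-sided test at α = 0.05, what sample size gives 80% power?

39

For a one-sample z-test, n = ((z_α + z_β)·σ/δ)².
z_α = 1.645 (one-sided α = 0.05); z_β = 0.842 (power 80% → β = 0.2).
n = (2.487 × 15.2 / 6.07)² = 38.78
Round up: n = 39.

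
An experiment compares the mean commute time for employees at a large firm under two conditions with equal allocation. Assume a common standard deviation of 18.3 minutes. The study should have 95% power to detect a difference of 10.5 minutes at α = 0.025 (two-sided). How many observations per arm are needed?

For two equal groups, n per group = 2·((z_{α/2} + z_β)·σ/δ)².
z_{α/2} = 2.241; z_β = 1.645 (power 95%).
n = 2 × (3.886 × 18.3 / 10.5)² = 2 × 45.87 = 91.74
Round up: n = 92 per group.

92 per group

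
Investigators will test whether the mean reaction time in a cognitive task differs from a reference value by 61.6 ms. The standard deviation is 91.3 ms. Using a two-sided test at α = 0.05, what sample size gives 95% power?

For a one-sample z-test, n = ((z_{α/2} + z_β)·σ/δ)².
z_{α/2} = 1.960 (two-sided α = 0.05); z_β = 1.645 (power 95% → β = 0.05).
n = (3.605 × 91.3 / 61.6)² = 28.55
Round up: n = 29.

29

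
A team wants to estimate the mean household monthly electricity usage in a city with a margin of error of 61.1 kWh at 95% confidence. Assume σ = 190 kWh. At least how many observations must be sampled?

For a mean, the margin of error is E = z·σ/√n, so n = (zσ/E)².
At 95% confidence, z = 1.960.
n = (1.960 × 190 / 61.1)² = 37.15
Round up: n = 38.

38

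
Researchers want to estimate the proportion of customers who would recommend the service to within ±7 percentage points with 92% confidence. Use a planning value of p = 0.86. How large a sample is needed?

For a proportion with margin E = 0.07 at 92% confidence, z = 1.751.
n = p̂(1−p̂)(z/E)² = 0.86 × 0.14 × (1.751/0.07)² = 75.34
Round up: n = 76.

n = 76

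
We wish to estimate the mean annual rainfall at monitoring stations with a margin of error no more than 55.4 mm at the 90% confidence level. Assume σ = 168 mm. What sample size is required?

25

For a mean, the margin of error is E = z·σ/√n, so n = (zσ/E)².
At 90% confidence, z = 1.645.
n = (1.645 × 168 / 55.4)² = 24.88
Round up: n = 25.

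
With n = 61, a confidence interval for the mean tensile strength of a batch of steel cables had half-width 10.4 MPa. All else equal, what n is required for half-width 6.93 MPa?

n = 138

Margin of error scales as 1/√n, so n₂ = n₁·(E₁/E₂)².
n₂ = 61 × (10.4/6.93)² = 61 × 2.252 = 137.37
Round up: n₂ = 138.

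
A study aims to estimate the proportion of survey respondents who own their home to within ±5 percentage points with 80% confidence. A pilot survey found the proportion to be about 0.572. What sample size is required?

161

For a proportion with margin E = 0.05 at 80% confidence, z = 1.282.
n = p̂(1−p̂)(z/E)² = 0.572 × 0.428 × (1.282/0.05)² = 160.94
Round up: n = 161.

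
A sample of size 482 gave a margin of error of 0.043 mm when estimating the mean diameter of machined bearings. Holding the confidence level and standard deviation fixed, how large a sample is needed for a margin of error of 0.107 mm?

Margin of error scales as 1/√n, so n₂ = n₁·(E₁/E₂)².
n₂ = 482 × (0.043/0.107)² = 482 × 0.1615 = 77.84
Round up: n₂ = 78.

78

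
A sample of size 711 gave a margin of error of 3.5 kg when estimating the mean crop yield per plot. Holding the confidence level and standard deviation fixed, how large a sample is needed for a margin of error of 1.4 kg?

4444

Margin of error scales as 1/√n, so n₂ = n₁·(E₁/E₂)².
n₂ = 711 × (3.5/1.4)² = 711 × 6.25 = 4443.75
Round up: n₂ = 4444.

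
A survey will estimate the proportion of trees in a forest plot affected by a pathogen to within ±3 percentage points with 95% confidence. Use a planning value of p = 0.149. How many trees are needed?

542

For a proportion with margin E = 0.03 at 95% confidence, z = 1.960.
n = p̂(1−p̂)(z/E)² = 0.149 × 0.851 × (1.960/0.03)² = 541.23
Round up: n = 542.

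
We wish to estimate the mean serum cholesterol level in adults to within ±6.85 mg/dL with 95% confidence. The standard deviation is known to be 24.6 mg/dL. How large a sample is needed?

For a mean, the margin of error is E = z·σ/√n, so n = (zσ/E)².
At 95% confidence, z = 1.960.
n = (1.960 × 24.6 / 6.85)² = 49.55
Round up: n = 50.

50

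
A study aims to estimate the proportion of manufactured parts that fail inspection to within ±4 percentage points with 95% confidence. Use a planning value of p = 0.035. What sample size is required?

For a proportion with margin E = 0.04 at 95% confidence, z = 1.960.
n = p̂(1−p̂)(z/E)² = 0.035 × 0.965 × (1.960/0.04)² = 81.09
Round up: n = 82.

n = 82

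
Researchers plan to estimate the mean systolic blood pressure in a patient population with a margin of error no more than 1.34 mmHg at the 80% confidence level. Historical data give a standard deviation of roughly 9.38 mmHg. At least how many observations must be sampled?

n = 81

For a mean, the margin of error is E = z·σ/√n, so n = (zσ/E)².
At 80% confidence, z = 1.282.
n = (1.282 × 9.38 / 1.34)² = 80.53
Round up: n = 81.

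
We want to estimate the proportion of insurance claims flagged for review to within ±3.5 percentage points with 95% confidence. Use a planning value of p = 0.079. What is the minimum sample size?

n = 229

For a proportion with margin E = 0.035 at 95% confidence, z = 1.960.
n = p̂(1−p̂)(z/E)² = 0.079 × 0.921 × (1.960/0.035)² = 228.17
Round up: n = 229.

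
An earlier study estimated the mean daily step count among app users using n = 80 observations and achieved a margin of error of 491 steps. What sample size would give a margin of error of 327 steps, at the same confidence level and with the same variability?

181

Margin of error scales as 1/√n, so n₂ = n₁·(E₁/E₂)².
n₂ = 80 × (491/327)² = 80 × 2.255 = 180.40
Round up: n₂ = 181.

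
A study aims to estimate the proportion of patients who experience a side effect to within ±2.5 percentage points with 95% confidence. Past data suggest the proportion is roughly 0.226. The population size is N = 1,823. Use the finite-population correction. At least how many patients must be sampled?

For a proportion with margin E = 0.025 at 95% confidence, z = 1.960.
n = p̂(1−p̂)(z/E)² = 0.226 × 0.774 × (1.960/0.025)² = 1075.18 — call this n₀.
Finite-population correction with N = 1,823: n = n₀ / (1 + (n₀−1)/N) = 1075.18 / 1.589 = 676.64
Round up: n = 677.

677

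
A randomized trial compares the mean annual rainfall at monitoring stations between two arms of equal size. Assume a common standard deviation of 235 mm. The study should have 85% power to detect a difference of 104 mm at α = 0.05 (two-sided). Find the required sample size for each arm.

For two equal groups, n per group = 2·((z_{α/2} + z_β)·σ/δ)².
z_{α/2} = 1.960; z_β = 1.036 (power 85%).
n = 2 × (2.996 × 235 / 104)² = 2 × 45.83 = 91.66
Round up: n = 92 per group.

92 per group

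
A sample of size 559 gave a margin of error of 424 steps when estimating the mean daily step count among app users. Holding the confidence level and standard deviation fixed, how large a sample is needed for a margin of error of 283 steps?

Margin of error scales as 1/√n, so n₂ = n₁·(E₁/E₂)².
n₂ = 559 × (424/283)² = 559 × 2.245 = 1254.96
Round up: n₂ = 1255.

1255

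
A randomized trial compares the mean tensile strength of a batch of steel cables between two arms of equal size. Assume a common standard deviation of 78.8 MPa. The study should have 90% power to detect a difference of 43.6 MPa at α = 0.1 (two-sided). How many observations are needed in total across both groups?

112 total

For two equal groups, n per group = 2·((z_{α/2} + z_β)·σ/δ)².
z_{α/2} = 1.645; z_β = 1.282 (power 90%).
n = 2 × (2.927 × 78.8 / 43.6)² = 2 × 27.98 = 55.96
Round up: n = 56 per group.
Total across both groups: 2 × 56 = 112.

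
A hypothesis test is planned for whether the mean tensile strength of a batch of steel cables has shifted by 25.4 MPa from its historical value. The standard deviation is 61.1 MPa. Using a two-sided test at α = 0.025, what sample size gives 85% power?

For a one-sample z-test, n = ((z_{α/2} + z_β)·σ/δ)².
z_{α/2} = 2.241 (two-sided α = 0.025); z_β = 1.036 (power 85% → β = 0.15).
n = (3.277 × 61.1 / 25.4)² = 62.14
Round up: n = 63.

63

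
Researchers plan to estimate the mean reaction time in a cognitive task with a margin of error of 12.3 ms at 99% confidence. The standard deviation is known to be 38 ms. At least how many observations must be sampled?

For a mean, the margin of error is E = z·σ/√n, so n = (zσ/E)².
At 99% confidence, z = 2.576.
n = (2.576 × 38 / 12.3)² = 63.34
Round up: n = 64.

64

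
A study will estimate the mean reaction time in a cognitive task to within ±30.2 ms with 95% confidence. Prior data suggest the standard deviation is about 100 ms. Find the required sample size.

For a mean, the margin of error is E = z·σ/√n, so n = (zσ/E)².
At 95% confidence, z = 1.960.
n = (1.960 × 100 / 30.2)² = 42.12
Round up: n = 43.

n = 43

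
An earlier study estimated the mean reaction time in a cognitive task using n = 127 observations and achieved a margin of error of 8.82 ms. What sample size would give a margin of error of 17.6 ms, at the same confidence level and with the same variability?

Margin of error scales as 1/√n, so n₂ = n₁·(E₁/E₂)².
n₂ = 127 × (8.82/17.6)² = 127 × 0.2511 = 31.89
Round up: n₂ = 32.

32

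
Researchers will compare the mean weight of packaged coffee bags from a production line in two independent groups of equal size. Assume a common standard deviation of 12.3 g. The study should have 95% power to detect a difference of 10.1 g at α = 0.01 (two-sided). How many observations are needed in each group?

53 per group

For two equal groups, n per group = 2·((z_{α/2} + z_β)·σ/δ)².
z_{α/2} = 2.576; z_β = 1.645 (power 95%).
n = 2 × (4.221 × 12.3 / 10.1)² = 2 × 26.42 = 52.84
Round up: n = 53 per group.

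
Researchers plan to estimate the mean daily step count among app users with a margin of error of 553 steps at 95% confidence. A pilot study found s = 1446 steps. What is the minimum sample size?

n = 27

For a mean, the margin of error is E = z·σ/√n, so n = (zσ/E)².
At 95% confidence, z = 1.960.
n = (1.960 × 1446 / 553)² = 26.27
Round up: n = 27.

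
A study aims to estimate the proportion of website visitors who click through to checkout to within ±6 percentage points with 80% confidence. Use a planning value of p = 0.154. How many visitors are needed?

For a proportion with margin E = 0.06 at 80% confidence, z = 1.282.
n = p̂(1−p̂)(z/E)² = 0.154 × 0.846 × (1.282/0.06)² = 59.48
Round up: n = 60.

60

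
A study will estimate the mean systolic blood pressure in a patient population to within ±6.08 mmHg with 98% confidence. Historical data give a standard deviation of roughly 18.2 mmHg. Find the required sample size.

n = 49

For a mean, the margin of error is E = z·σ/√n, so n = (zσ/E)².
At 98% confidence, z = 2.326.
n = (2.326 × 18.2 / 6.08)² = 48.48
Round up: n = 49.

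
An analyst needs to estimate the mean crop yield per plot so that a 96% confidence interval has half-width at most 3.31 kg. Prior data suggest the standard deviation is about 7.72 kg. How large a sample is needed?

n = 23

For a mean, the margin of error is E = z·σ/√n, so n = (zσ/E)².
At 96% confidence, z = 2.054.
n = (2.054 × 7.72 / 3.31)² = 22.95
Round up: n = 23.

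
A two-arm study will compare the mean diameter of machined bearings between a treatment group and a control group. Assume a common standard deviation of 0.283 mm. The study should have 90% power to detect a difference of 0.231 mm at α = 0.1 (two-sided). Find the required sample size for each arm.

26 per group

For two equal groups, n per group = 2·((z_{α/2} + z_β)·σ/δ)².
z_{α/2} = 1.645; z_β = 1.282 (power 90%).
n = 2 × (2.927 × 0.283 / 0.231)² = 2 × 12.86 = 25.72
Round up: n = 26 per group.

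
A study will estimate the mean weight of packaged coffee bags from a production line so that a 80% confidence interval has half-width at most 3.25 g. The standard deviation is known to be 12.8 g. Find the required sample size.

26

For a mean, the margin of error is E = z·σ/√n, so n = (zσ/E)².
At 80% confidence, z = 1.282.
n = (1.282 × 12.8 / 3.25)² = 25.49
Round up: n = 26.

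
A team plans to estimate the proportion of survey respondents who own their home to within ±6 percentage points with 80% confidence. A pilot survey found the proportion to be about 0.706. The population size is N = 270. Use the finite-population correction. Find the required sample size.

For a proportion with margin E = 0.06 at 80% confidence, z = 1.282.
n = p̂(1−p̂)(z/E)² = 0.706 × 0.294 × (1.282/0.06)² = 94.76 — call this n₀.
Finite-population correction with N = 270: n = n₀ / (1 + (n₀−1)/N) = 94.76 / 1.347 = 70.35
Round up: n = 71.

n = 71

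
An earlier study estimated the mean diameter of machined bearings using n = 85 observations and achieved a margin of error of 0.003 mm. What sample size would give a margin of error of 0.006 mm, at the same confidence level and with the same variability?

Margin of error scales as 1/√n, so n₂ = n₁·(E₁/E₂)².
n₂ = 85 × (0.003/0.006)² = 85 × 0.25 = 21.25
Round up: n₂ = 22.

n = 22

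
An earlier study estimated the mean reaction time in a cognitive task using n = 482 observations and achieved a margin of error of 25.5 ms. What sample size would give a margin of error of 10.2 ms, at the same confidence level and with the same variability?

3013

Margin of error scales as 1/√n, so n₂ = n₁·(E₁/E₂)².
n₂ = 482 × (25.5/10.2)² = 482 × 6.25 = 3012.50
Round up: n₂ = 3013.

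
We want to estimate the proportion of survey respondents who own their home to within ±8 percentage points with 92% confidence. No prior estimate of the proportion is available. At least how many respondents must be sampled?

120

For a proportion with margin E = 0.08 at 92% confidence, z = 1.751.
With no prior estimate, use p = 0.5, which maximizes p(1−p) at 0.25.
n = 0.25 × (z/E)² = 0.25 × (1.751/0.08)² = 119.77
Round up: n = 120.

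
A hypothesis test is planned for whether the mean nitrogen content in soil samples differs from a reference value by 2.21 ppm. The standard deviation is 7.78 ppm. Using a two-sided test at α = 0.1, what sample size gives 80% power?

n = 77

For a one-sample z-test, n = ((z_{α/2} + z_β)·σ/δ)².
z_{α/2} = 1.645 (two-sided α = 0.1); z_β = 0.842 (power 80% → β = 0.2).
n = (2.487 × 7.78 / 2.21)² = 76.65
Round up: n = 77.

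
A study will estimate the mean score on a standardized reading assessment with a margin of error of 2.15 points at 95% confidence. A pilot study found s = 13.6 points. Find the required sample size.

For a mean, the margin of error is E = z·σ/√n, so n = (zσ/E)².
At 95% confidence, z = 1.960.
n = (1.960 × 13.6 / 2.15)² = 153.71
Round up: n = 154.

n = 154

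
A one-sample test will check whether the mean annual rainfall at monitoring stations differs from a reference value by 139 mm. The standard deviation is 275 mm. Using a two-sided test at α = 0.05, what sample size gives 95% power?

51

For a one-sample z-test, n = ((z_{α/2} + z_β)·σ/δ)².
z_{α/2} = 1.960 (two-sided α = 0.05); z_β = 1.645 (power 95% → β = 0.05).
n = (3.605 × 275 / 139)² = 50.87
Round up: n = 51.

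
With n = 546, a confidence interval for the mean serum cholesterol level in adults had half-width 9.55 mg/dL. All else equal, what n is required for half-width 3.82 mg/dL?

n = 3413

Margin of error scales as 1/√n, so n₂ = n₁·(E₁/E₂)².
n₂ = 546 × (9.55/3.82)² = 546 × 6.25 = 3412.50
Round up: n₂ = 3413.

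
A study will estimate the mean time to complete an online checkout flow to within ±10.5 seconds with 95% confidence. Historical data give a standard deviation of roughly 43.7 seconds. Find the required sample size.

67

For a mean, the margin of error is E = z·σ/√n, so n = (zσ/E)².
At 95% confidence, z = 1.960.
n = (1.960 × 43.7 / 10.5)² = 66.54
Round up: n = 67.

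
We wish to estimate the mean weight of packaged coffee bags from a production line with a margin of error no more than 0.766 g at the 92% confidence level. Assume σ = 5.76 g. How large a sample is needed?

174

For a mean, the margin of error is E = z·σ/√n, so n = (zσ/E)².
At 92% confidence, z = 1.751.
n = (1.751 × 5.76 / 0.766)² = 173.36
Round up: n = 174.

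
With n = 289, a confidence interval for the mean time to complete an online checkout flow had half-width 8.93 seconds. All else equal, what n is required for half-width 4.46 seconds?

1159

Margin of error scales as 1/√n, so n₂ = n₁·(E₁/E₂)².
n₂ = 289 × (8.93/4.46)² = 289 × 4.009 = 1158.60
Round up: n₂ = 1159.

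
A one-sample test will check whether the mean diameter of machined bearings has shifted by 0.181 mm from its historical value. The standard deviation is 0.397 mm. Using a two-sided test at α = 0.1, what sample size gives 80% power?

30

For a one-sample z-test, n = ((z_{α/2} + z_β)·σ/δ)².
z_{α/2} = 1.645 (two-sided α = 0.1); z_β = 0.842 (power 80% → β = 0.2).
n = (2.487 × 0.397 / 0.181)² = 29.76
Round up: n = 30.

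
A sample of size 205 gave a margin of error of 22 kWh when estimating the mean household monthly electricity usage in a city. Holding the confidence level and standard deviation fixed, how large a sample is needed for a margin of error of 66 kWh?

n = 23

Margin of error scales as 1/√n, so n₂ = n₁·(E₁/E₂)².
n₂ = 205 × (22/66)² = 205 × 0.1111 = 22.78
Round up: n₂ = 23.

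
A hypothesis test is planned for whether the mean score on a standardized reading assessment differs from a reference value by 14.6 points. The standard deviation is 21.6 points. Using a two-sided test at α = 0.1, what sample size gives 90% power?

For a one-sample z-test, n = ((z_{α/2} + z_β)·σ/δ)².
z_{α/2} = 1.645 (two-sided α = 0.1); z_β = 1.282 (power 90% → β = 0.1).
n = (2.927 × 21.6 / 14.6)² = 18.75
Round up: n = 19.

19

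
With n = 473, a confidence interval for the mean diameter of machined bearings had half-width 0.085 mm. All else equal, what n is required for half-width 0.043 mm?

Margin of error scales as 1/√n, so n₂ = n₁·(E₁/E₂)².
n₂ = 473 × (0.085/0.043)² = 473 × 3.908 = 1848.48
Round up: n₂ = 1849.

1849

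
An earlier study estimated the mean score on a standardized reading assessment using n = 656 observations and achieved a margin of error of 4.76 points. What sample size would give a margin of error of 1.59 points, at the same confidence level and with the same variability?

Margin of error scales as 1/√n, so n₂ = n₁·(E₁/E₂)².
n₂ = 656 × (4.76/1.59)² = 656 × 8.962 = 5879.07
Round up: n₂ = 5880.

n = 5880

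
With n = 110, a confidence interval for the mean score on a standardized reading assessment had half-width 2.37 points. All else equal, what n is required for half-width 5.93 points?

Margin of error scales as 1/√n, so n₂ = n₁·(E₁/E₂)².
n₂ = 110 × (2.37/5.93)² = 110 × 0.1597 = 17.57
Round up: n₂ = 18.

18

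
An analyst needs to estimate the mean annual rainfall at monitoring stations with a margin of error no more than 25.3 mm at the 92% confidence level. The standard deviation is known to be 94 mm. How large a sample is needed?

n = 43

For a mean, the margin of error is E = z·σ/√n, so n = (zσ/E)².
At 92% confidence, z = 1.751.
n = (1.751 × 94 / 25.3)² = 42.32
Round up: n = 43.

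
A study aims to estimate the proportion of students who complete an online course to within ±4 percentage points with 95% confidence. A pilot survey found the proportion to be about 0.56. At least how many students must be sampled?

For a proportion with margin E = 0.04 at 95% confidence, z = 1.960.
n = p̂(1−p̂)(z/E)² = 0.56 × 0.44 × (1.960/0.04)² = 591.61
Round up: n = 592.

n = 592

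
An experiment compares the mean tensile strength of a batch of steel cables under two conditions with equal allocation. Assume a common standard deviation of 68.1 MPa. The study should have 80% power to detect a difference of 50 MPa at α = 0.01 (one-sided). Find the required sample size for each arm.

38 per group

For two equal groups, n per group = 2·((z_α + z_β)·σ/δ)².
z_α = 2.326; z_β = 0.842 (power 80%).
n = 2 × (3.168 × 68.1 / 50)² = 2 × 18.62 = 37.24
Round up: n = 38 per group.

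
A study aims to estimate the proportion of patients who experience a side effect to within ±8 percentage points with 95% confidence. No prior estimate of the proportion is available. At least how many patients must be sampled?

n = 151

For a proportion with margin E = 0.08 at 95% confidence, z = 1.960.
With no prior estimate, use p = 0.5, which maximizes p(1−p) at 0.25.
n = 0.25 × (z/E)² = 0.25 × (1.960/0.08)² = 150.06
Round up: n = 151.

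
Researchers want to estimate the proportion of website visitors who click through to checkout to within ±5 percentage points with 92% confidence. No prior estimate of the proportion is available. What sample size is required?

307

For a proportion with margin E = 0.05 at 92% confidence, z = 1.751.
With no prior estimate, use p = 0.5, which maximizes p(1−p) at 0.25.
n = 0.25 × (z/E)² = 0.25 × (1.751/0.05)² = 306.60
Round up: n = 307.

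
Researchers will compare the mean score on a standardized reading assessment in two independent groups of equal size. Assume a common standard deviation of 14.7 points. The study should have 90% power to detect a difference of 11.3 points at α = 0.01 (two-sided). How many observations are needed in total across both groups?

102 total

For two equal groups, n per group = 2·((z_{α/2} + z_β)·σ/δ)².
z_{α/2} = 2.576; z_β = 1.282 (power 90%).
n = 2 × (3.858 × 14.7 / 11.3)² = 2 × 25.19 = 50.38
Round up: n = 51 per group.
Total across both groups: 2 × 51 = 102.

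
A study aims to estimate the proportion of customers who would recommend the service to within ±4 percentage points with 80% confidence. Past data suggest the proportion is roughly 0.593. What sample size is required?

n = 248

For a proportion with margin E = 0.04 at 80% confidence, z = 1.282.
n = p̂(1−p̂)(z/E)² = 0.593 × 0.407 × (1.282/0.04)² = 247.92
Round up: n = 248.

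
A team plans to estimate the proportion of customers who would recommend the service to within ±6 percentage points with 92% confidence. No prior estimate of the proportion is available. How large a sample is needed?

213

For a proportion with margin E = 0.06 at 92% confidence, z = 1.751.
With no prior estimate, use p = 0.5, which maximizes p(1−p) at 0.25.
n = 0.25 × (z/E)² = 0.25 × (1.751/0.06)² = 212.92
Round up: n = 213.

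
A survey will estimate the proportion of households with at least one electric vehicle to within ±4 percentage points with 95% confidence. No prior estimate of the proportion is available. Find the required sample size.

For a proportion with margin E = 0.04 at 95% confidence, z = 1.960.
With no prior estimate, use p = 0.5, which maximizes p(1−p) at 0.25.
n = 0.25 × (z/E)² = 0.25 × (1.960/0.04)² = 600.25
Round up: n = 601.

n = 601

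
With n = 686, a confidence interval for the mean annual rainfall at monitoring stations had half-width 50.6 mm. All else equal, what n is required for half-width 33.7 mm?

n = 1547

Margin of error scales as 1/√n, so n₂ = n₁·(E₁/E₂)².
n₂ = 686 × (50.6/33.7)² = 686 × 2.254 = 1546.24
Round up: n₂ = 1547.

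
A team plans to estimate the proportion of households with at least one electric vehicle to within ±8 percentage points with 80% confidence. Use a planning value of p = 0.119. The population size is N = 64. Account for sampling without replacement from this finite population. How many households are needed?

For a proportion with margin E = 0.08 at 80% confidence, z = 1.282.
n = p̂(1−p̂)(z/E)² = 0.119 × 0.881 × (1.282/0.08)² = 26.92 — call this n₀.
Finite-population correction with N = 64: n = n₀ / (1 + (n₀−1)/N) = 26.92 / 1.405 = 19.16
Round up: n = 20.

20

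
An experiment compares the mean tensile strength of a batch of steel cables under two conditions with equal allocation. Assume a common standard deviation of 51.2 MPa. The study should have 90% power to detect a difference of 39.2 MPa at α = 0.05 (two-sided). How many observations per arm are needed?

36 per group

For two equal groups, n per group = 2·((z_{α/2} + z_β)·σ/δ)².
z_{α/2} = 1.960; z_β = 1.282 (power 90%).
n = 2 × (3.242 × 51.2 / 39.2)² = 2 × 17.93 = 35.86
Round up: n = 36 per group.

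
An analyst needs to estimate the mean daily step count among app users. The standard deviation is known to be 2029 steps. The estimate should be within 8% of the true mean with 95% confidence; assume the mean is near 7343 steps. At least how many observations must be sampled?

n = 46

For a mean, the margin of error is E = z·σ/√n, so n = (zσ/E)².
At 95% confidence, z = 1.960.
E = 8% of 7343 = 587.4 steps.
n = (1.960 × 2029 / 587.4)² = 45.83
Round up: n = 46.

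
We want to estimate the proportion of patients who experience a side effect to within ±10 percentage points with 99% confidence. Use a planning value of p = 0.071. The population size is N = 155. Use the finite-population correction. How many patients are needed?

n = 35

For a proportion with margin E = 0.1 at 99% confidence, z = 2.576.
n = p̂(1−p̂)(z/E)² = 0.071 × 0.929 × (2.576/0.1)² = 43.77 — call this n₀.
Finite-population correction with N = 155: n = n₀ / (1 + (n₀−1)/N) = 43.77 / 1.276 = 34.30
Round up: n = 35.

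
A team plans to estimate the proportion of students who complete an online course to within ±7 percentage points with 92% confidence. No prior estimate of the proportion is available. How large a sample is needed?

For a proportion with margin E = 0.07 at 92% confidence, z = 1.751.
With no prior estimate, use p = 0.5, which maximizes p(1−p) at 0.25.
n = 0.25 × (z/E)² = 0.25 × (1.751/0.07)² = 156.43
Round up: n = 157.

157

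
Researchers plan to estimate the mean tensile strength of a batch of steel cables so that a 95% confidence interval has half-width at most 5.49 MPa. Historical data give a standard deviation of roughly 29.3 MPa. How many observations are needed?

n = 110

For a mean, the margin of error is E = z·σ/√n, so n = (zσ/E)².
At 95% confidence, z = 1.960.
n = (1.960 × 29.3 / 5.49)² = 109.42
Round up: n = 110.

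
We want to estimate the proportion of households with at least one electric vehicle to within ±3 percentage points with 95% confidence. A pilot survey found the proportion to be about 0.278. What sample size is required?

857

For a proportion with margin E = 0.03 at 95% confidence, z = 1.960.
n = p̂(1−p̂)(z/E)² = 0.278 × 0.722 × (1.960/0.03)² = 856.75
Round up: n = 857.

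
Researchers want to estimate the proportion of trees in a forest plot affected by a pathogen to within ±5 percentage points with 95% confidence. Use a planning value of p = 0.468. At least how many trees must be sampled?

383

For a proportion with margin E = 0.05 at 95% confidence, z = 1.960.
n = p̂(1−p̂)(z/E)² = 0.468 × 0.532 × (1.960/0.05)² = 382.59
Round up: n = 383.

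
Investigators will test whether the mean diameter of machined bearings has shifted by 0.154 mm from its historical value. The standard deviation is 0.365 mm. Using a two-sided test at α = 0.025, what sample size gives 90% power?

70

For a one-sample z-test, n = ((z_{α/2} + z_β)·σ/δ)².
z_{α/2} = 2.241 (two-sided α = 0.025); z_β = 1.282 (power 90% → β = 0.1).
n = (3.523 × 0.365 / 0.154)² = 69.72
Round up: n = 70.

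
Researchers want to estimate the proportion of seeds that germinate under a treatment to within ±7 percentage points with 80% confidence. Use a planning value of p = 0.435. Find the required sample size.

n = 83

For a proportion with margin E = 0.07 at 80% confidence, z = 1.282.
n = p̂(1−p̂)(z/E)² = 0.435 × 0.565 × (1.282/0.07)² = 82.44
Round up: n = 83.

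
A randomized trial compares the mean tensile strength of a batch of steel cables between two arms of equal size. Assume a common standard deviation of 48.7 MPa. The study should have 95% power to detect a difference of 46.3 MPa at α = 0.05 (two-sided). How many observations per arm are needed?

For two equal groups, n per group = 2·((z_{α/2} + z_β)·σ/δ)².
z_{α/2} = 1.960; z_β = 1.645 (power 95%).
n = 2 × (3.605 × 48.7 / 46.3)² = 2 × 14.38 = 28.76
Round up: n = 29 per group.

29 per group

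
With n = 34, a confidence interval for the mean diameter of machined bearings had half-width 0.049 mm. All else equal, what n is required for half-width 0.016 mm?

319

Margin of error scales as 1/√n, so n₂ = n₁·(E₁/E₂)².
n₂ = 34 × (0.049/0.016)² = 34 × 9.379 = 318.89
Round up: n₂ = 319.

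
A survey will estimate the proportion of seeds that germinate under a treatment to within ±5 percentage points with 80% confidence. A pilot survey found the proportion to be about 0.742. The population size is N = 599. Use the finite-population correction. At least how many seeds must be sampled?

105

For a proportion with margin E = 0.05 at 80% confidence, z = 1.282.
n = p̂(1−p̂)(z/E)² = 0.742 × 0.258 × (1.282/0.05)² = 125.85 — call this n₀.
Finite-population correction with N = 599: n = n₀ / (1 + (n₀−1)/N) = 125.85 / 1.208 = 104.18
Round up: n = 105.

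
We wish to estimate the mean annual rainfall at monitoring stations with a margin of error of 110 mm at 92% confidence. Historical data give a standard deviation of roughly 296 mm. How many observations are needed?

23

For a mean, the margin of error is E = z·σ/√n, so n = (zσ/E)².
At 92% confidence, z = 1.751.
n = (1.751 × 296 / 110)² = 22.20
Round up: n = 23.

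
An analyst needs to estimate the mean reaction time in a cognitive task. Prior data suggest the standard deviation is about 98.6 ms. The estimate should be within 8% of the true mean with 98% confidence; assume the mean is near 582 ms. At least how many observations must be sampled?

For a mean, the margin of error is E = z·σ/√n, so n = (zσ/E)².
At 98% confidence, z = 2.326.
E = 8% of 582 = 46.56 ms.
n = (2.326 × 98.6 / 46.56)² = 24.26
Round up: n = 25.

25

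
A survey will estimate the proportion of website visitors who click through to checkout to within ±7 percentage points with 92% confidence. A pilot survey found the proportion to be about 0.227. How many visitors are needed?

For a proportion with margin E = 0.07 at 92% confidence, z = 1.751.
n = p̂(1−p̂)(z/E)² = 0.227 × 0.773 × (1.751/0.07)² = 109.79
Round up: n = 110.

110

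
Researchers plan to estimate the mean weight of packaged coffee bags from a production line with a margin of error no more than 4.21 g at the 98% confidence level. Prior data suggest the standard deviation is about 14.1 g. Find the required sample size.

For a mean, the margin of error is E = z·σ/√n, so n = (zσ/E)².
At 98% confidence, z = 2.326.
n = (2.326 × 14.1 / 4.21)² = 60.69
Round up: n = 61.

61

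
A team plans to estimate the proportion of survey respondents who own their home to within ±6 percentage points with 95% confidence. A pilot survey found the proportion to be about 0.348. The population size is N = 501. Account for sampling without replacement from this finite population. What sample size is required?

164

For a proportion with margin E = 0.06 at 95% confidence, z = 1.960.
n = p̂(1−p̂)(z/E)² = 0.348 × 0.652 × (1.960/0.06)² = 242.12 — call this n₀.
Finite-population correction with N = 501: n = n₀ / (1 + (n₀−1)/N) = 242.12 / 1.481 = 163.48
Round up: n = 164.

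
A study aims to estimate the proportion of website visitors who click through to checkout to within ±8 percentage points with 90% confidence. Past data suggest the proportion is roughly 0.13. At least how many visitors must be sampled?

48

For a proportion with margin E = 0.08 at 90% confidence, z = 1.645.
n = p̂(1−p̂)(z/E)² = 0.13 × 0.87 × (1.645/0.08)² = 47.82
Round up: n = 48.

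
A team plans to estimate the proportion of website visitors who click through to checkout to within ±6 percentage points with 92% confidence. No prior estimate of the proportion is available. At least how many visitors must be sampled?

For a proportion with margin E = 0.06 at 92% confidence, z = 1.751.
With no prior estimate, use p = 0.5, which maximizes p(1−p) at 0.25.
n = 0.25 × (z/E)² = 0.25 × (1.751/0.06)² = 212.92
Round up: n = 213.

213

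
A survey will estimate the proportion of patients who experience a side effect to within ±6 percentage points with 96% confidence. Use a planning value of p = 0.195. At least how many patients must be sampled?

184

For a proportion with margin E = 0.06 at 96% confidence, z = 2.054.
n = p̂(1−p̂)(z/E)² = 0.195 × 0.805 × (2.054/0.06)² = 183.96
Round up: n = 184.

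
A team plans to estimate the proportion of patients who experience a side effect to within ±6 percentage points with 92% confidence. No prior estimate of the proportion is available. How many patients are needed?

For a proportion with margin E = 0.06 at 92% confidence, z = 1.751.
With no prior estimate, use p = 0.5, which maximizes p(1−p) at 0.25.
n = 0.25 × (z/E)² = 0.25 × (1.751/0.06)² = 212.92
Round up: n = 213.

213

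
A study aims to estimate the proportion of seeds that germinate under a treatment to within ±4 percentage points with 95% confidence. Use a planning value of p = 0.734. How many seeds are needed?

469

For a proportion with margin E = 0.04 at 95% confidence, z = 1.960.
n = p̂(1−p̂)(z/E)² = 0.734 × 0.266 × (1.960/0.04)² = 468.78
Round up: n = 469.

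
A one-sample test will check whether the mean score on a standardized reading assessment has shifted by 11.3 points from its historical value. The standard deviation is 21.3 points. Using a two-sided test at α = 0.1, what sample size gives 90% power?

For a one-sample z-test, n = ((z_{α/2} + z_β)·σ/δ)².
z_{α/2} = 1.645 (two-sided α = 0.1); z_β = 1.282 (power 90% → β = 0.1).
n = (2.927 × 21.3 / 11.3)² = 30.44
Round up: n = 31.

31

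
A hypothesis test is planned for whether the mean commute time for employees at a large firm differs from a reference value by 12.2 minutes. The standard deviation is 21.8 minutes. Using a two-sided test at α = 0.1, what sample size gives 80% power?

n = 20

For a one-sample z-test, n = ((z_{α/2} + z_β)·σ/δ)².
z_{α/2} = 1.645 (two-sided α = 0.1); z_β = 0.842 (power 80% → β = 0.2).
n = (2.487 × 21.8 / 12.2)² = 19.75
Round up: n = 20.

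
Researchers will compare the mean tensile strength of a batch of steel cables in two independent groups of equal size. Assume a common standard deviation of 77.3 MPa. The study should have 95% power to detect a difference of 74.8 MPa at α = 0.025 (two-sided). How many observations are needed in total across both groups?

For two equal groups, n per group = 2·((z_{α/2} + z_β)·σ/δ)².
z_{α/2} = 2.241; z_β = 1.645 (power 95%).
n = 2 × (3.886 × 77.3 / 74.8)² = 2 × 16.13 = 32.26
Round up: n = 33 per group.
Total across both groups: 2 × 33 = 66.

66 total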